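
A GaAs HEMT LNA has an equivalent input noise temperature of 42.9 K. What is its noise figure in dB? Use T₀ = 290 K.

F = 1 + T_e/T₀ = 1 + 42.9/290 = 1.14793
NF = 10 log₁₀(1.14793) = 0.599 dB

0.599 dB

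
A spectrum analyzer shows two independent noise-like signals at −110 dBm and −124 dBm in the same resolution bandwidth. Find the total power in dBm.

Convert to linear, add, convert back:
P₁ = 1.00×10⁻¹⁴ W, P₂ = 3.98×10⁻¹⁶ W
P_tot = 1.04×10⁻¹⁴ W → 10 log₁₀(P_tot / 10⁻³) = −109.8 dBm

−109.8 dBm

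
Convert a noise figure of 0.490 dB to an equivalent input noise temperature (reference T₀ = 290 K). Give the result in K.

F = 10^(0.490/10) = 1.11944
T_e = (F − 1)·T₀ = (1.11944 − 1) × 290 = 34.6 K

34.6 K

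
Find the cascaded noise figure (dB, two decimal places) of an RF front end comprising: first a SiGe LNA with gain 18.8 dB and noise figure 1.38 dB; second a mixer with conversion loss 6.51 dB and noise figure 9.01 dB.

Convert to linear (a loss of L dB is a gain of −L dB): F_i = 10^(NF_i/10), G_i = 10^(G_i,dB/10)
  Stage 1: F_1 = 10^(1.38/10) = 1.374, G_1 = 10^(18.8/10) = 75.86
  Stage 2: F_2 = 10^(9.01/10) = 7.962, G_2 = 10^(−6.51/10) = 0.2234
Friis cascade:
  F = 1.374 + (7.962 − 1)/75.86 = 1.466
NF = 10 log₁₀(1.466) = 1.66 dB

1.66 dB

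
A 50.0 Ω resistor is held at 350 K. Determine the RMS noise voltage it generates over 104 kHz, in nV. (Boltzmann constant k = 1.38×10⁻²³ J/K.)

V_n = √(4kTRB)
4kTRB = 4 × 1.38×10⁻²³ × 350 × 5.00×10¹ × 1.04×10⁵ = 1.00×10⁻¹³ V²
V_n = √(1.00×10⁻¹³) = 3.17×10⁻⁷ V = 317 nV

317 nV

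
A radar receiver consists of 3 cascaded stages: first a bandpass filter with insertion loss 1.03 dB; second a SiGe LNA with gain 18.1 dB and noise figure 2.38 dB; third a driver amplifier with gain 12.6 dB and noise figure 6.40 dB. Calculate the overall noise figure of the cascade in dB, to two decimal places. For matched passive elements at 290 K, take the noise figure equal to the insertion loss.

3.54 dB

Convert to linear (a loss of L dB is a gain of −L dB): F_i = 10^(NF_i/10), G_i = 10^(G_i,dB/10)
  Stage 1: F_1 = 10^(1.03/10) = 1.268, G_1 = 10^(−1.03/10) = 0.7889
  Stage 2: F_2 = 10^(2.38/10) = 1.730, G_2 = 10^(18.1/10) = 64.57
  Stage 3: F_3 = 10^(6.40/10) = 4.365, G_3 = 10^(12.6/10) = 18.20
Friis cascade:
  F = 1.268 + (1.730 − 1)/0.7889 + (4.365 − 1)/50.93 = 2.259
NF = 10 log₁₀(2.259) = 3.54 dB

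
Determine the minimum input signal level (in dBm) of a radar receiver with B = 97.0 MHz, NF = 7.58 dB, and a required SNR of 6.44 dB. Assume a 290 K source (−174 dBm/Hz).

−80.1 dBm

Sensitivity = −174 + 10 log₁₀(B) + NF + SNR_min
= −174 + 79.87 + 7.58 + 6.44
= −80.11 dBm → −80.1 dBm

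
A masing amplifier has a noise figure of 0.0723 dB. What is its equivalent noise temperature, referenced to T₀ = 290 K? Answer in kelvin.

4.87 K

F = 10^(0.0723/10) = 1.01679
T_e = (F − 1)·T₀ = (1.01679 − 1) × 290 = 4.87 K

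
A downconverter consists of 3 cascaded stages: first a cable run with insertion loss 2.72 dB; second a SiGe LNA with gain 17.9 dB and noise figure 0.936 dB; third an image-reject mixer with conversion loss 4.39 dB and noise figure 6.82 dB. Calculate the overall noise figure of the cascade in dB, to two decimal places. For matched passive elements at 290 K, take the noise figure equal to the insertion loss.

Convert to linear (a loss of L dB is a gain of −L dB): F_i = 10^(NF_i/10), G_i = 10^(G_i,dB/10)
  Stage 1: F_1 = 10^(2.72/10) = 1.871, G_1 = 10^(−2.72/10) = 0.5346
  Stage 2: F_2 = 10^(0.936/10) = 1.241, G_2 = 10^(17.9/10) = 61.66
  Stage 3: F_3 = 10^(6.82/10) = 4.808, G_3 = 10^(−4.39/10) = 0.3639
Friis cascade:
  F = 1.871 + (1.241 − 1)/0.5346 + (4.808 − 1)/32.96 = 2.436
NF = 10 log₁₀(2.436) = 3.87 dB

3.87 dB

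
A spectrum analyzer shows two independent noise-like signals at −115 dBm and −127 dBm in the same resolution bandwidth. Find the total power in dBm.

Convert to linear, add, convert back:
P₁ = 3.16×10⁻¹⁵ W, P₂ = 2.00×10⁻¹⁶ W
P_tot = 3.36×10⁻¹⁵ W → 10 log₁₀(P_tot / 10⁻³) = −114.7 dBm

−114.7 dBm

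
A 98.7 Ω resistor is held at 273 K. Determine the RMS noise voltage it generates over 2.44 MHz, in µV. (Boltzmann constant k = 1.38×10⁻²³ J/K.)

1.91 µV

V_n = √(4kTRB)
4kTRB = 4 × 1.38×10⁻²³ × 273 × 9.87×10¹ × 2.44×10⁶ = 3.63×10⁻¹² V²
V_n = √(3.63×10⁻¹²) = 1.91×10⁻⁶ V = 1.91 µV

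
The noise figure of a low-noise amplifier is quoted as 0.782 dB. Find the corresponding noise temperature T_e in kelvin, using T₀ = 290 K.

F = 10^(0.782/10) = 1.19729
T_e = (F − 1)·T₀ = (1.19729 − 1) × 290 = 57.2 K

57.2 K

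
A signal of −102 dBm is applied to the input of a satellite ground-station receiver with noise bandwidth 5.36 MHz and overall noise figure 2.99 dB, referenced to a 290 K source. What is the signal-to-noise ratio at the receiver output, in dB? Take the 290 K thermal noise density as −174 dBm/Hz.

Noise floor: N = −174 + 10 log₁₀(B) + NF
10 log₁₀(5.36×10⁶) = 67.29 dB
N = −174 + 67.29 + 2.99 = −103.72 dBm
SNR = P_sig − N = −102 − (−103.72) = 1.72 dB → 1.7 dB

1.7 dB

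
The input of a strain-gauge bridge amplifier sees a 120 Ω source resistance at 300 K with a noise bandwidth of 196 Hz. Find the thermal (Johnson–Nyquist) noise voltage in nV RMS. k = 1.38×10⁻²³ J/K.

V_n = √(4kTRB)
4kTRB = 4 × 1.38×10⁻²³ × 300 × 1.20×10² × 1.96×10² = 3.89×10⁻¹⁶ V²
V_n = √(3.89×10⁻¹⁶) = 1.97×10⁻⁸ V = 19.7 nV

19.7 nV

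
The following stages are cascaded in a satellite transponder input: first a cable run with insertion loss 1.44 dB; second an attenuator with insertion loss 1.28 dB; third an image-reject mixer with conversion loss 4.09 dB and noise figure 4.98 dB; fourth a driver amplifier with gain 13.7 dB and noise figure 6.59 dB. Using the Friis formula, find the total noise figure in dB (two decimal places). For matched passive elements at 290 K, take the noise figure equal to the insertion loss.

Convert to linear (a loss of L dB is a gain of −L dB): F_i = 10^(NF_i/10), G_i = 10^(G_i,dB/10)
  Stage 1: F_1 = 10^(1.44/10) = 1.393, G_1 = 10^(−1.44/10) = 0.7178
  Stage 2: F_2 = 10^(1.28/10) = 1.343, G_2 = 10^(−1.28/10) = 0.7447
  Stage 3: F_3 = 10^(4.98/10) = 3.148, G_3 = 10^(−4.09/10) = 0.3899
  Stage 4: F_4 = 10^(6.59/10) = 4.560, G_4 = 10^(13.7/10) = 23.44
Friis cascade:
  F = 1.393 + (1.343 − 1)/0.7178 + (3.148 − 1)/0.5346 + (4.560 − 1)/0.2084 = 22.97
NF = 10 log₁₀(22.97) = 13.61 dB

13.61 dB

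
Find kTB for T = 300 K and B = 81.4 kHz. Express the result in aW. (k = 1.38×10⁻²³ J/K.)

P_n = kTB = 1.38×10⁻²³ × 300 × 8.14×10⁴ = 3.37×10⁻¹⁶ W = 337 aW

337 aW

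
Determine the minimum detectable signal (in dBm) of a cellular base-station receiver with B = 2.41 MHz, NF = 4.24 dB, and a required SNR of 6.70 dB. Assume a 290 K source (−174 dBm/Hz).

−99.2 dBm

Sensitivity = −174 + 10 log₁₀(B) + NF + SNR_min
= −174 + 63.82 + 4.24 + 6.70
= −99.24 dBm → −99.2 dBm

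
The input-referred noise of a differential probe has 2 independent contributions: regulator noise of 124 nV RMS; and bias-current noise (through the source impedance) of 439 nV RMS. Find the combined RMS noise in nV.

Uncorrelated sources add in power (mean-square): V_tot = √(ΣV_i²)
V_tot = √[(1.24×10⁻⁷)² + (4.39×10⁻⁷)²] = 4.56×10⁻⁷ V = 456 nV

456 nV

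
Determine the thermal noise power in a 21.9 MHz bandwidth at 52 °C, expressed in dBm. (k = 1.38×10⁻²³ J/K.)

−100.1 dBm

T = 52 °C + 273.15 = 325.15 K
P_n = kTB = 1.38×10⁻²³ × 325.15 × 2.19×10⁷ = 9.83×10⁻¹⁴ W
In dBm: 10 log₁₀(9.83×10⁻¹⁴ / 10⁻³) = −100.1 dBm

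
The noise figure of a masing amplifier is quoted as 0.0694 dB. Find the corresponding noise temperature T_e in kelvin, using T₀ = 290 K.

F = 10^(0.0694/10) = 1.01611
T_e = (F − 1)·T₀ = (1.01611 − 1) × 290 = 4.67 K

4.67 K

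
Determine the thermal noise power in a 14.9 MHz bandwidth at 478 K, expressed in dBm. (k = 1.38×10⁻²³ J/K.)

P_n = kTB = 1.38×10⁻²³ × 478 × 1.49×10⁷ = 9.83×10⁻¹⁴ W
In dBm: 10 log₁₀(9.83×10⁻¹⁴ / 10⁻³) = −100.1 dBm

−100.1 dBm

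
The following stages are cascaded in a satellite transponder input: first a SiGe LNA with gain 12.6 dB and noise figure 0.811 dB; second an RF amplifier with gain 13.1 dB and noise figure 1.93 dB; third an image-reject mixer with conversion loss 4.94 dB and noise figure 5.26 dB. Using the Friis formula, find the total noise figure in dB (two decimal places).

Convert to linear (a loss of L dB is a gain of −L dB): F_i = 10^(NF_i/10), G_i = 10^(G_i,dB/10)
  Stage 1: F_1 = 10^(0.811/10) = 1.205, G_1 = 10^(12.6/10) = 18.20
  Stage 2: F_2 = 10^(1.93/10) = 1.560, G_2 = 10^(13.1/10) = 20.42
  Stage 3: F_3 = 10^(5.26/10) = 3.357, G_3 = 10^(−4.94/10) = 0.3206
Friis cascade:
  F = 1.205 + (1.560 − 1)/18.20 + (3.357 − 1)/371.5 = 1.242
NF = 10 log₁₀(1.242) = 0.94 dB

0.94 dB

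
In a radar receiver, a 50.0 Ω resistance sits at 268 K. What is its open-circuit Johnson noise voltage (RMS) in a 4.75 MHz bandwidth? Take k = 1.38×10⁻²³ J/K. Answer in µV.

1.87 µV

V_n = √(4kTRB)
4kTRB = 4 × 1.38×10⁻²³ × 268 × 5.00×10¹ × 4.75×10⁶ = 3.51×10⁻¹² V²
V_n = √(3.51×10⁻¹²) = 1.87×10⁻⁶ V = 1.87 µV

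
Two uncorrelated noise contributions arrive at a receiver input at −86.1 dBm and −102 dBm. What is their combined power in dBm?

−86.0 dBm

Convert to linear, add, convert back:
P₁ = 2.45×10⁻¹² W, P₂ = 6.31×10⁻¹⁴ W
P_tot = 2.52×10⁻¹² W → 10 log₁₀(P_tot / 10⁻³) = −86.0 dBm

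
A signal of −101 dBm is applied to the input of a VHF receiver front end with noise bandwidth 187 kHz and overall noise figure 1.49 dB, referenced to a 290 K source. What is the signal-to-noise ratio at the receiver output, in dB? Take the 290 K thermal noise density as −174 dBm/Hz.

Noise floor: N = −174 + 10 log₁₀(B) + NF
10 log₁₀(1.87×10⁵) = 52.72 dB
N = −174 + 52.72 + 1.49 = −119.79 dBm
SNR = P_sig − N = −101 − (−119.79) = 18.79 dB → 18.8 dB

18.8 dB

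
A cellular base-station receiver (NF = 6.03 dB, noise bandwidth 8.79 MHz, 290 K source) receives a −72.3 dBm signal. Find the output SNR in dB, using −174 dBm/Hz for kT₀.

Noise floor: N = −174 + 10 log₁₀(B) + NF
10 log₁₀(8.79×10⁶) = 69.44 dB
N = −174 + 69.44 + 6.03 = −98.53 dBm
SNR = P_sig − N = −72.3 − (−98.53) = 26.23 dB → 26.2 dB

26.2 dB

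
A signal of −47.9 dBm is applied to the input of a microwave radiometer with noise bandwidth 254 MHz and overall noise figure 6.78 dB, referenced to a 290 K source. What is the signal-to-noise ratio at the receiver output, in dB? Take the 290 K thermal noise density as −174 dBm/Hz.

Noise floor: N = −174 + 10 log₁₀(B) + NF
10 log₁₀(2.54×10⁸) = 84.05 dB
N = −174 + 84.05 + 6.78 = −83.17 dBm
SNR = P_sig − N = −47.9 − (−83.17) = 35.27 dB → 35.3 dB

35.3 dB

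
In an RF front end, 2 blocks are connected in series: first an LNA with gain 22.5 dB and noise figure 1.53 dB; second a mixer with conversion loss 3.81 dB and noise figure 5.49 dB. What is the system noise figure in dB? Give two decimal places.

Convert to linear (a loss of L dB is a gain of −L dB): F_i = 10^(NF_i/10), G_i = 10^(G_i,dB/10)
  Stage 1: F_1 = 10^(1.53/10) = 1.422, G_1 = 10^(22.5/10) = 177.8
  Stage 2: F_2 = 10^(5.49/10) = 3.540, G_2 = 10^(−3.81/10) = 0.4159
Friis cascade:
  F = 1.422 + (3.540 − 1)/177.8 = 1.437
NF = 10 log₁₀(1.437) = 1.57 dB

1.57 dB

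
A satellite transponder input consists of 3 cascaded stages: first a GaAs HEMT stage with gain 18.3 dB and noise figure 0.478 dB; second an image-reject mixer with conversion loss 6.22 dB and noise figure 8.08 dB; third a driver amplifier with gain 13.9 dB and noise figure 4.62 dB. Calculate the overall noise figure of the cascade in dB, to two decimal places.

Convert to linear (a loss of L dB is a gain of −L dB): F_i = 10^(NF_i/10), G_i = 10^(G_i,dB/10)
  Stage 1: F_1 = 10^(0.478/10) = 1.116, G_1 = 10^(18.3/10) = 67.61
  Stage 2: F_2 = 10^(8.08/10) = 6.427, G_2 = 10^(−6.22/10) = 0.2388
  Stage 3: F_3 = 10^(4.62/10) = 2.897, G_3 = 10^(13.9/10) = 24.55
Friis cascade:
  F = 1.116 + (6.427 − 1)/67.61 + (2.897 − 1)/16.14 = 1.314
NF = 10 log₁₀(1.314) = 1.19 dB

1.19 dB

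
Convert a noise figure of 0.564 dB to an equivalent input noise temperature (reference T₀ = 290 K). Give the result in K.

40.2 K

F = 10^(0.564/10) = 1.13868
T_e = (F − 1)·T₀ = (1.13868 − 1) × 290 = 40.2 K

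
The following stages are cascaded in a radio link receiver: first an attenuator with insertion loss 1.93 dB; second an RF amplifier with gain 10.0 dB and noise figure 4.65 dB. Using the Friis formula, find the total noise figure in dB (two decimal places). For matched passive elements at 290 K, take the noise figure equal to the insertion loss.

Convert to linear (a loss of L dB is a gain of −L dB): F_i = 10^(NF_i/10), G_i = 10^(G_i,dB/10)
  Stage 1: F_1 = 10^(1.93/10) = 1.560, G_1 = 10^(−1.93/10) = 0.6412
  Stage 2: F_2 = 10^(4.65/10) = 2.917, G_2 = 10^(10.0/10) = 10.00
Friis cascade:
  F = 1.560 + (2.917 − 1)/0.6412 = 4.550
NF = 10 log₁₀(4.550) = 6.58 dB

6.58 dB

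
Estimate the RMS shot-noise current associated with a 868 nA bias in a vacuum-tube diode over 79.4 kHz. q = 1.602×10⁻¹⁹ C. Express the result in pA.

I_n = √(2qI·B)
2qI·B = 2 × 1.602×10⁻¹⁹ × 8.68×10⁻⁷ × 7.94×10⁴ = 2.21×10⁻²⁰ A²
I_n = √(2.21×10⁻²⁰) = 1.49×10⁻¹⁰ A = 149 pA

149 pA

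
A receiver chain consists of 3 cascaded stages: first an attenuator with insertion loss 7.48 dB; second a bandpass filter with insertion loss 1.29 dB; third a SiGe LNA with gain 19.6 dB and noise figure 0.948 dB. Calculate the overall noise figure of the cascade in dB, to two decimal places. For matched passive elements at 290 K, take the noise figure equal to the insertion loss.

Convert to linear (a loss of L dB is a gain of −L dB): F_i = 10^(NF_i/10), G_i = 10^(G_i,dB/10)
  Stage 1: F_1 = 10^(7.48/10) = 5.598, G_1 = 10^(−7.48/10) = 0.1786
  Stage 2: F_2 = 10^(1.29/10) = 1.346, G_2 = 10^(−1.29/10) = 0.7430
  Stage 3: F_3 = 10^(0.948/10) = 1.244, G_3 = 10^(19.6/10) = 91.20
Friis cascade:
  F = 5.598 + (1.346 − 1)/0.1786 + (1.244 − 1)/0.1327 = 9.371
NF = 10 log₁₀(9.371) = 9.72 dB

9.72 dB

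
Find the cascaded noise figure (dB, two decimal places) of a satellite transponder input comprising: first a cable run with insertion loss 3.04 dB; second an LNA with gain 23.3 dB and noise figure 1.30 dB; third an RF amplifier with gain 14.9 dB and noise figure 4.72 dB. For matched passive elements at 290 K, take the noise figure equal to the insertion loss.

4.37 dB

Convert to linear (a loss of L dB is a gain of −L dB): F_i = 10^(NF_i/10), G_i = 10^(G_i,dB/10)
  Stage 1: F_1 = 10^(3.04/10) = 2.014, G_1 = 10^(−3.04/10) = 0.4966
  Stage 2: F_2 = 10^(1.30/10) = 1.349, G_2 = 10^(23.3/10) = 213.8
  Stage 3: F_3 = 10^(4.72/10) = 2.965, G_3 = 10^(14.9/10) = 30.90
Friis cascade:
  F = 2.014 + (1.349 − 1)/0.4966 + (2.965 − 1)/106.2 = 2.735
NF = 10 log₁₀(2.735) = 4.37 dB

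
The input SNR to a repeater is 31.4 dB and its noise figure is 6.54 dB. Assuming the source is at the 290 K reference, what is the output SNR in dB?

By definition F = SNR_in/SNR_out, so in dB: SNR_out = SNR_in − NF
SNR_out = 31.4 − 6.54 = 24.86 dB

24.86 dB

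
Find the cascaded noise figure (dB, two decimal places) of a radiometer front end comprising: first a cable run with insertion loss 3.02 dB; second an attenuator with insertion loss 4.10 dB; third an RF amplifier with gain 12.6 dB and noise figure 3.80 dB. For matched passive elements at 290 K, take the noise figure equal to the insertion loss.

Convert to linear (a loss of L dB is a gain of −L dB): F_i = 10^(NF_i/10), G_i = 10^(G_i,dB/10)
  Stage 1: F_1 = 10^(3.02/10) = 2.004, G_1 = 10^(−3.02/10) = 0.4989
  Stage 2: F_2 = 10^(4.10/10) = 2.570, G_2 = 10^(−4.10/10) = 0.3890
  Stage 3: F_3 = 10^(3.80/10) = 2.399, G_3 = 10^(12.6/10) = 18.20
Friis cascade:
  F = 2.004 + (2.570 − 1)/0.4989 + (2.399 − 1)/0.1941 = 12.36
NF = 10 log₁₀(12.36) = 10.92 dB

10.92 dB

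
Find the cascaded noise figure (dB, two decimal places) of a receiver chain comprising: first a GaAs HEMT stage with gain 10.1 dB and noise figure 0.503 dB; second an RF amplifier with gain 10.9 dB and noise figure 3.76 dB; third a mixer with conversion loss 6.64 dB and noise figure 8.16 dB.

1.14 dB

Convert to linear (a loss of L dB is a gain of −L dB): F_i = 10^(NF_i/10), G_i = 10^(G_i,dB/10)
  Stage 1: F_1 = 10^(0.503/10) = 1.123, G_1 = 10^(10.1/10) = 10.23
  Stage 2: F_2 = 10^(3.76/10) = 2.377, G_2 = 10^(10.9/10) = 12.30
  Stage 3: F_3 = 10^(8.16/10) = 6.546, G_3 = 10^(−6.64/10) = 0.2168
Friis cascade:
  F = 1.123 + (2.377 − 1)/10.23 + (6.546 − 1)/125.9 = 1.301
NF = 10 log₁₀(1.301) = 1.14 dB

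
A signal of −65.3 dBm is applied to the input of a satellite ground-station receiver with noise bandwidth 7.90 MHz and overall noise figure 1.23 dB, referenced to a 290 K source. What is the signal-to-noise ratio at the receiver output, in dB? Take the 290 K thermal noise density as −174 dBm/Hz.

Noise floor: N = −174 + 10 log₁₀(B) + NF
10 log₁₀(7.90×10⁶) = 68.98 dB
N = −174 + 68.98 + 1.23 = −103.79 dBm
SNR = P_sig − N = −65.3 − (−103.79) = 38.49 dB → 38.5 dB

38.5 dB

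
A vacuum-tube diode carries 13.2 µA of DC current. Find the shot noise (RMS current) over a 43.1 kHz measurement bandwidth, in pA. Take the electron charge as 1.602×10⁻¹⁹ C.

427 pA

I_n = √(2qI·B)
2qI·B = 2 × 1.602×10⁻¹⁹ × 1.32×10⁻⁵ × 4.31×10⁴ = 1.82×10⁻¹⁹ A²
I_n = √(1.82×10⁻¹⁹) = 4.27×10⁻¹⁰ A = 427 pA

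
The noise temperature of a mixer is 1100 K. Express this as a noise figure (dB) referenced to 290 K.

6.81 dB

F = 1 + T_e/T₀ = 1 + 1100/290 = 4.7931
NF = 10 log₁₀(4.7931) = 6.81 dB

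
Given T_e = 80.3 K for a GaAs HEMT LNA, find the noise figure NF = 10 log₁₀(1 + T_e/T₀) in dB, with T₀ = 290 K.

F = 1 + T_e/T₀ = 1 + 80.3/290 = 1.2769
NF = 10 log₁₀(1.2769) = 1.06 dB

1.06 dB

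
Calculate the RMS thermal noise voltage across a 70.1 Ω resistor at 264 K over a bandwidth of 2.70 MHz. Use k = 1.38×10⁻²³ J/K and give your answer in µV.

V_n = √(4kTRB)
4kTRB = 4 × 1.38×10⁻²³ × 264 × 7.01×10¹ × 2.70×10⁶ = 2.76×10⁻¹² V²
V_n = √(2.76×10⁻¹²) = 1.66×10⁻⁶ V = 1.66 µV

1.66 µV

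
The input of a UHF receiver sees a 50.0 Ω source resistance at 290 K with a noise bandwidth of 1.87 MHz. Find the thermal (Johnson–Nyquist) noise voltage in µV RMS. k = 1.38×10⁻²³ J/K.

V_n = √(4kTRB)
4kTRB = 4 × 1.38×10⁻²³ × 290 × 5.00×10¹ × 1.87×10⁶ = 1.50×10⁻¹² V²
V_n = √(1.50×10⁻¹²) = 1.22×10⁻⁶ V = 1.22 µV

1.22 µV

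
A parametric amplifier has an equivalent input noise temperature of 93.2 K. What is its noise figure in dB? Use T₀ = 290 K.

F = 1 + T_e/T₀ = 1 + 93.2/290 = 1.32138
NF = 10 log₁₀(1.32138) = 1.21 dB

1.21 dB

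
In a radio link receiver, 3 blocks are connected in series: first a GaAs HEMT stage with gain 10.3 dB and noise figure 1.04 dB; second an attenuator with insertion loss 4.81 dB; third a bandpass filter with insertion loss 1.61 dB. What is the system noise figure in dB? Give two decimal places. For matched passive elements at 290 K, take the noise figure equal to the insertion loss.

2.00 dB

Convert to linear (a loss of L dB is a gain of −L dB): F_i = 10^(NF_i/10), G_i = 10^(G_i,dB/10)
  Stage 1: F_1 = 10^(1.04/10) = 1.271, G_1 = 10^(10.3/10) = 10.72
  Stage 2: F_2 = 10^(4.81/10) = 3.027, G_2 = 10^(−4.81/10) = 0.3304
  Stage 3: F_3 = 10^(1.61/10) = 1.449, G_3 = 10^(−1.61/10) = 0.6902
Friis cascade:
  F = 1.271 + (3.027 − 1)/10.72 + (1.449 − 1)/3.540 = 1.587
NF = 10 log₁₀(1.587) = 2.00 dB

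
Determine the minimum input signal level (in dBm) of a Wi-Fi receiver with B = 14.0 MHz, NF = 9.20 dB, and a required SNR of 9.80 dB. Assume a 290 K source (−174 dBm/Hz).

−83.5 dBm

Sensitivity = −174 + 10 log₁₀(B) + NF + SNR_min
= −174 + 71.46 + 9.20 + 9.80
= −83.54 dBm → −83.5 dBm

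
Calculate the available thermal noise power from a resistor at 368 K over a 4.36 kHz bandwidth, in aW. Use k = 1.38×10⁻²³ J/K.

22.1 aW

P_n = kTB = 1.38×10⁻²³ × 368 × 4.36×10³ = 2.21×10⁻¹⁷ W = 22.1 aW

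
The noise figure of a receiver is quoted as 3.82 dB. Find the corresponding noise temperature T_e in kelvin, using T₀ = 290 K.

F = 10^(3.82/10) = 2.40991
T_e = (F − 1)·T₀ = (2.40991 − 1) × 290 = 409 K

409 K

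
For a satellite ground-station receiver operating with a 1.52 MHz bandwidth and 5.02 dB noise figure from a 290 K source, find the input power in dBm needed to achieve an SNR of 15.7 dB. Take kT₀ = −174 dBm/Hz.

Sensitivity = −174 + 10 log₁₀(B) + NF + SNR_min
= −174 + 61.82 + 5.02 + 15.7
= −91.46 dBm → −91.5 dBm

−91.5 dBm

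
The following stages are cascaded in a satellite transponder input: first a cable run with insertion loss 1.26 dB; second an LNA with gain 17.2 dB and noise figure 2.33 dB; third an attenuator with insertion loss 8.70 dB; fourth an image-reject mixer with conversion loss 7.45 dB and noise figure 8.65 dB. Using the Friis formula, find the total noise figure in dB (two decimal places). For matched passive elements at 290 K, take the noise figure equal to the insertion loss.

5.62 dB

Convert to linear (a loss of L dB is a gain of −L dB): F_i = 10^(NF_i/10), G_i = 10^(G_i,dB/10)
  Stage 1: F_1 = 10^(1.26/10) = 1.337, G_1 = 10^(−1.26/10) = 0.7482
  Stage 2: F_2 = 10^(2.33/10) = 1.710, G_2 = 10^(17.2/10) = 52.48
  Stage 3: F_3 = 10^(8.70/10) = 7.413, G_3 = 10^(−8.70/10) = 0.1349
  Stage 4: F_4 = 10^(8.65/10) = 7.328, G_4 = 10^(−7.45/10) = 0.1799
Friis cascade:
  F = 1.337 + (1.710 − 1)/0.7482 + (7.413 − 1)/39.26 + (7.328 − 1)/5.297 = 3.644
NF = 10 log₁₀(3.644) = 5.62 dB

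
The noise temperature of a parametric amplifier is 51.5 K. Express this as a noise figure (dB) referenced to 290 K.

0.710 dB

F = 1 + T_e/T₀ = 1 + 51.5/290 = 1.17759
NF = 10 log₁₀(1.17759) = 0.710 dB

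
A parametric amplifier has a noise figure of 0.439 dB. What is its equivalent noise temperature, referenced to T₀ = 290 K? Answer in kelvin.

F = 10^(0.439/10) = 1.10637
T_e = (F − 1)·T₀ = (1.10637 − 1) × 290 = 30.8 K

30.8 K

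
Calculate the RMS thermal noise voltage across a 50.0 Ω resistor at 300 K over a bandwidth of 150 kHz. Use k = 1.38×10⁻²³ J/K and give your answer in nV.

V_n = √(4kTRB)
4kTRB = 4 × 1.38×10⁻²³ × 300 × 5.00×10¹ × 1.50×10⁵ = 1.24×10⁻¹³ V²
V_n = √(1.24×10⁻¹³) = 3.52×10⁻⁷ V = 352 nV

352 nV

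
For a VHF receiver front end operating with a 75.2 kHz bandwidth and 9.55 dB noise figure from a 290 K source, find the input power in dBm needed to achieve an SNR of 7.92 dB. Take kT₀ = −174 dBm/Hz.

−107.8 dBm

Sensitivity = −174 + 10 log₁₀(B) + NF + SNR_min
= −174 + 48.76 + 9.55 + 7.92
= −107.77 dBm → −107.8 dBm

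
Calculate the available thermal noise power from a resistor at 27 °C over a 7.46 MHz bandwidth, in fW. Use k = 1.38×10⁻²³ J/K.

30.9 fW

T = 27 °C + 273.15 = 300.15 K
P_n = kTB = 1.38×10⁻²³ × 300.15 × 7.46×10⁶ = 3.09×10⁻¹⁴ W = 30.9 fW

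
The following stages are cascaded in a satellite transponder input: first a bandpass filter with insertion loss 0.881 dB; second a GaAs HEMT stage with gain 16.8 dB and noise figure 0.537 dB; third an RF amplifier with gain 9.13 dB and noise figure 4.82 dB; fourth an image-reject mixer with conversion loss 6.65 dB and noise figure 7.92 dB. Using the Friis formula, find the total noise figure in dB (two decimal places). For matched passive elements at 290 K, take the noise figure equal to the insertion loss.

Convert to linear (a loss of L dB is a gain of −L dB): F_i = 10^(NF_i/10), G_i = 10^(G_i,dB/10)
  Stage 1: F_1 = 10^(0.881/10) = 1.225, G_1 = 10^(−0.881/10) = 0.8164
  Stage 2: F_2 = 10^(0.537/10) = 1.132, G_2 = 10^(16.8/10) = 47.86
  Stage 3: F_3 = 10^(4.82/10) = 3.034, G_3 = 10^(9.13/10) = 8.185
  Stage 4: F_4 = 10^(7.92/10) = 6.194, G_4 = 10^(−6.65/10) = 0.2163
Friis cascade:
  F = 1.225 + (1.132 − 1)/0.8164 + (3.034 − 1)/39.08 + (6.194 − 1)/319.8 = 1.454
NF = 10 log₁₀(1.454) = 1.63 dB

1.63 dB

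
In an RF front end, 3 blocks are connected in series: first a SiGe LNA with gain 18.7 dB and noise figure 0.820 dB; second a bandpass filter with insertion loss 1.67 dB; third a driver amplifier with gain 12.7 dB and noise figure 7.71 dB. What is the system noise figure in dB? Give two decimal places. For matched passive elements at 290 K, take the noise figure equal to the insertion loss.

1.18 dB

Convert to linear (a loss of L dB is a gain of −L dB): F_i = 10^(NF_i/10), G_i = 10^(G_i,dB/10)
  Stage 1: F_1 = 10^(0.820/10) = 1.208, G_1 = 10^(18.7/10) = 74.13
  Stage 2: F_2 = 10^(1.67/10) = 1.469, G_2 = 10^(−1.67/10) = 0.6808
  Stage 3: F_3 = 10^(7.71/10) = 5.902, G_3 = 10^(12.7/10) = 18.62
Friis cascade:
  F = 1.208 + (1.469 − 1)/74.13 + (5.902 − 1)/50.47 = 1.311
NF = 10 log₁₀(1.311) = 1.18 dB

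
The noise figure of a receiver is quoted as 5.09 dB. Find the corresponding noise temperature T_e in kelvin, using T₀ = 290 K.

F = 10^(5.09/10) = 3.22849
T_e = (F − 1)·T₀ = (3.22849 − 1) × 290 = 646 K

646 K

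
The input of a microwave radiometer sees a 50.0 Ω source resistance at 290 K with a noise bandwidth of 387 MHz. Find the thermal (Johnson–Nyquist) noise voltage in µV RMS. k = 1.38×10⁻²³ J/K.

V_n = √(4kTRB)
4kTRB = 4 × 1.38×10⁻²³ × 290 × 5.00×10¹ × 3.87×10⁸ = 3.10×10⁻¹⁰ V²
V_n = √(3.10×10⁻¹⁰) = 1.76×10⁻⁵ V = 17.6 µV

17.6 µV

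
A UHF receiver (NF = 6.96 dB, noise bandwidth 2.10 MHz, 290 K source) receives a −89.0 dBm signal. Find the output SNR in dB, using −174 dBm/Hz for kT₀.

Noise floor: N = −174 + 10 log₁₀(B) + NF
10 log₁₀(2.10×10⁶) = 63.22 dB
N = −174 + 63.22 + 6.96 = −103.82 dBm
SNR = P_sig − N = −89.0 − (−103.82) = 14.82 dB → 14.8 dB

14.8 dB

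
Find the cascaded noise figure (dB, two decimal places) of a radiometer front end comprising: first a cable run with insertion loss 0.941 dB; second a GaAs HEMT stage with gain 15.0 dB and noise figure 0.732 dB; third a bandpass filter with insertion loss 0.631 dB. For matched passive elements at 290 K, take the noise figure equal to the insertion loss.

1.69 dB

Convert to linear (a loss of L dB is a gain of −L dB): F_i = 10^(NF_i/10), G_i = 10^(G_i,dB/10)
  Stage 1: F_1 = 10^(0.941/10) = 1.242, G_1 = 10^(−0.941/10) = 0.8052
  Stage 2: F_2 = 10^(0.732/10) = 1.184, G_2 = 10^(15.0/10) = 31.62
  Stage 3: F_3 = 10^(0.631/10) = 1.156, G_3 = 10^(−0.631/10) = 0.8648
Friis cascade:
  F = 1.242 + (1.184 − 1)/0.8052 + (1.156 − 1)/25.46 = 1.476
NF = 10 log₁₀(1.476) = 1.69 dB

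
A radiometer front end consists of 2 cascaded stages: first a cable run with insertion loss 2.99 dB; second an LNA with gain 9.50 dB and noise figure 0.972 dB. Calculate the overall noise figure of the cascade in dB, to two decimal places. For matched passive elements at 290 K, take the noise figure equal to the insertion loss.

3.96 dB

Convert to linear (a loss of L dB is a gain of −L dB): F_i = 10^(NF_i/10), G_i = 10^(G_i,dB/10)
  Stage 1: F_1 = 10^(2.99/10) = 1.991, G_1 = 10^(−2.99/10) = 0.5023
  Stage 2: F_2 = 10^(0.972/10) = 1.251, G_2 = 10^(9.50/10) = 8.913
Friis cascade:
  F = 1.991 + (1.251 − 1)/0.5023 = 2.490
NF = 10 log₁₀(2.490) = 3.96 dB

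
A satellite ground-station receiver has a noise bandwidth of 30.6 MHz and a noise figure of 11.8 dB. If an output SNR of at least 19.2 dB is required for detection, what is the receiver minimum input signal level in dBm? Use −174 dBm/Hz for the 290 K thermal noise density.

−68.1 dBm

Sensitivity = −174 + 10 log₁₀(B) + NF + SNR_min
= −174 + 74.86 + 11.8 + 19.2
= −68.14 dBm → −68.1 dBm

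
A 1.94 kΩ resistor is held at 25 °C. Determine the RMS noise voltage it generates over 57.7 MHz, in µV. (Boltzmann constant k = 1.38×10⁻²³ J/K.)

T = 25 °C + 273.15 = 298.15 K
V_n = √(4kTRB)
4kTRB = 4 × 1.38×10⁻²³ × 298.15 × 1.94×10³ × 5.77×10⁷ = 1.84×10⁻⁹ V²
V_n = √(1.84×10⁻⁹) = 4.29×10⁻⁵ V = 42.9 µV

42.9 µV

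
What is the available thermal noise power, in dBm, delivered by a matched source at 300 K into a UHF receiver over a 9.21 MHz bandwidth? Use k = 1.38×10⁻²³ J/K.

P_n = kTB = 1.38×10⁻²³ × 300 × 9.21×10⁶ = 3.81×10⁻¹⁴ W
In dBm: 10 log₁₀(3.81×10⁻¹⁴ / 10⁻³) = −104.2 dBm

−104.2 dBm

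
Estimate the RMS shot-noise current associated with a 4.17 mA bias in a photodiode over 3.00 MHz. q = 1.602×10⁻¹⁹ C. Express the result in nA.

I_n = √(2qI·B)
2qI·B = 2 × 1.602×10⁻¹⁹ × 4.17×10⁻³ × 3.00×10⁶ = 4.01×10⁻¹⁵ A²
I_n = √(4.01×10⁻¹⁵) = 6.33×10⁻⁸ A = 63.3 nA

63.3 nA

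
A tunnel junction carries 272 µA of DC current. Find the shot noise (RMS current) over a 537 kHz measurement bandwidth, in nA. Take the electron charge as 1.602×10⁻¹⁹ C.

I_n = √(2qI·B)
2qI·B = 2 × 1.602×10⁻¹⁹ × 2.72×10⁻⁴ × 5.37×10⁵ = 4.68×10⁻¹⁷ A²
I_n = √(4.68×10⁻¹⁷) = 6.84×10⁻⁹ A = 6.84 nA

6.84 nA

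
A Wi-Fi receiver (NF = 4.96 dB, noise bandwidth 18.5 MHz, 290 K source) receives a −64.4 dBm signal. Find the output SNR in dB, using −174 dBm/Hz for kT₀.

32.0 dB

Noise floor: N = −174 + 10 log₁₀(B) + NF
10 log₁₀(1.85×10⁷) = 72.67 dB
N = −174 + 72.67 + 4.96 = −96.37 dBm
SNR = P_sig − N = −64.4 − (−96.37) = 31.97 dB → 32.0 dB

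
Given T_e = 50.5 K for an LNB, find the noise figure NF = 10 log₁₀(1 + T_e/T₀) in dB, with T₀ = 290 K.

0.697 dB

F = 1 + T_e/T₀ = 1 + 50.5/290 = 1.17414
NF = 10 log₁₀(1.17414) = 0.697 dB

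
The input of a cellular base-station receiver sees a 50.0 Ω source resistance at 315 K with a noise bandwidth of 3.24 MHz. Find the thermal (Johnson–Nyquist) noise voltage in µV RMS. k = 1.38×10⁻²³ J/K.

V_n = √(4kTRB)
4kTRB = 4 × 1.38×10⁻²³ × 315 × 5.00×10¹ × 3.24×10⁶ = 2.82×10⁻¹² V²
V_n = √(2.82×10⁻¹²) = 1.68×10⁻⁶ V = 1.68 µV

1.68 µV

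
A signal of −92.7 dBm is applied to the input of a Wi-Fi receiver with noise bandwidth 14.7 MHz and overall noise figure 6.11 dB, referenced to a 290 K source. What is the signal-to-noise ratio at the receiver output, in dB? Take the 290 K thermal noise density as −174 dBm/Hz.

Noise floor: N = −174 + 10 log₁₀(B) + NF
10 log₁₀(1.47×10⁷) = 71.67 dB
N = −174 + 71.67 + 6.11 = −96.22 dBm
SNR = P_sig − N = −92.7 − (−96.22) = 3.52 dB → 3.5 dB

3.5 dB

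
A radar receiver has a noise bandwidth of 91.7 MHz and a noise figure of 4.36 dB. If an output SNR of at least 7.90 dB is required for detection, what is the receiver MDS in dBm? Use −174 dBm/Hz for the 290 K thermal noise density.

−82.1 dBm

Sensitivity = −174 + 10 log₁₀(B) + NF + SNR_min
= −174 + 79.62 + 4.36 + 7.90
= −82.12 dBm → −82.1 dBm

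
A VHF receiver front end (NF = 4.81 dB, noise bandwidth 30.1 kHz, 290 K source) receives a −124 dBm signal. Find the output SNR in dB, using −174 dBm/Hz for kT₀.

Noise floor: N = −174 + 10 log₁₀(B) + NF
10 log₁₀(3.01×10⁴) = 44.79 dB
N = −174 + 44.79 + 4.81 = −124.40 dBm
SNR = P_sig − N = −124 − (−124.40) = 0.40 dB → 0.4 dB

0.4 dB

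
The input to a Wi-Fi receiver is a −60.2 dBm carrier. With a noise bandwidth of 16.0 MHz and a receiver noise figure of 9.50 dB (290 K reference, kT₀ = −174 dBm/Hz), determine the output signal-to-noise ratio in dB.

Noise floor: N = −174 + 10 log₁₀(B) + NF
10 log₁₀(1.60×10⁷) = 72.04 dB
N = −174 + 72.04 + 9.50 = −92.46 dBm
SNR = P_sig − N = −60.2 − (−92.46) = 32.26 dB → 32.3 dB

32.3 dB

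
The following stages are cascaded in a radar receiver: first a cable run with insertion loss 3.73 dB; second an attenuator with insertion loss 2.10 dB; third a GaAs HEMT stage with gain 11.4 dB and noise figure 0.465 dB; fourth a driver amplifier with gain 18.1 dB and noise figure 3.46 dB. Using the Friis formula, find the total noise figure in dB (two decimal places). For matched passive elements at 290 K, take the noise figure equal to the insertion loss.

Convert to linear (a loss of L dB is a gain of −L dB): F_i = 10^(NF_i/10), G_i = 10^(G_i,dB/10)
  Stage 1: F_1 = 10^(3.73/10) = 2.360, G_1 = 10^(−3.73/10) = 0.4236
  Stage 2: F_2 = 10^(2.10/10) = 1.622, G_2 = 10^(−2.10/10) = 0.6166
  Stage 3: F_3 = 10^(0.465/10) = 1.113, G_3 = 10^(11.4/10) = 13.80
  Stage 4: F_4 = 10^(3.46/10) = 2.218, G_4 = 10^(18.1/10) = 64.57
Friis cascade:
  F = 2.360 + (1.622 − 1)/0.4236 + (1.113 − 1)/0.2612 + (2.218 − 1)/3.606 = 4.599
NF = 10 log₁₀(4.599) = 6.63 dB

6.63 dB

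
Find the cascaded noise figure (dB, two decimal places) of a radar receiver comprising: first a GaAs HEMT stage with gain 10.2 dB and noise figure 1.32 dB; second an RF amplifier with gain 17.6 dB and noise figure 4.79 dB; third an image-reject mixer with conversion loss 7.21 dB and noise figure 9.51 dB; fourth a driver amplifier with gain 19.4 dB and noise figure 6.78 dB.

Convert to linear (a loss of L dB is a gain of −L dB): F_i = 10^(NF_i/10), G_i = 10^(G_i,dB/10)
  Stage 1: F_1 = 10^(1.32/10) = 1.355, G_1 = 10^(10.2/10) = 10.47
  Stage 2: F_2 = 10^(4.79/10) = 3.013, G_2 = 10^(17.6/10) = 57.54
  Stage 3: F_3 = 10^(9.51/10) = 8.933, G_3 = 10^(−7.21/10) = 0.1901
  Stage 4: F_4 = 10^(6.78/10) = 4.764, G_4 = 10^(19.4/10) = 87.10
Friis cascade:
  F = 1.355 + (3.013 − 1)/10.47 + (8.933 − 1)/602.6 + (4.764 − 1)/114.6 = 1.593
NF = 10 log₁₀(1.593) = 2.02 dB

2.02 dB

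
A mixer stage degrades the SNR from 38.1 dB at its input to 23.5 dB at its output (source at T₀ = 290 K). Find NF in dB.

14.6 dB

NF (dB) = SNR_in(dB) − SNR_out(dB) when the source is at T₀
NF = 38.1 − 23.5 = 14.6 dB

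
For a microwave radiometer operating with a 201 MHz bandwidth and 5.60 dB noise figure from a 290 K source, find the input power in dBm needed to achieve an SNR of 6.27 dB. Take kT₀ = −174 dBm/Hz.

Sensitivity = −174 + 10 log₁₀(B) + NF + SNR_min
= −174 + 83.03 + 5.60 + 6.27
= −79.10 dBm → −79.1 dBm

−79.1 dBm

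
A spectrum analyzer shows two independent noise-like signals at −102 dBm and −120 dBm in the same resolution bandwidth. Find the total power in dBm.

−101.9 dBm

Convert to linear, add, convert back:
P₁ = 6.31×10⁻¹⁴ W, P₂ = 1.00×10⁻¹⁵ W
P_tot = 6.41×10⁻¹⁴ W → 10 log₁₀(P_tot / 10⁻³) = −101.9 dBm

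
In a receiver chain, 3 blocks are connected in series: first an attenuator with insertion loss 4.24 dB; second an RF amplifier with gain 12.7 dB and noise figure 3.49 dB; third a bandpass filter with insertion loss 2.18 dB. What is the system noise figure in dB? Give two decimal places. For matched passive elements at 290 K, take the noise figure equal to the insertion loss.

Convert to linear (a loss of L dB is a gain of −L dB): F_i = 10^(NF_i/10), G_i = 10^(G_i,dB/10)
  Stage 1: F_1 = 10^(4.24/10) = 2.655, G_1 = 10^(−4.24/10) = 0.3767
  Stage 2: F_2 = 10^(3.49/10) = 2.234, G_2 = 10^(12.7/10) = 18.62
  Stage 3: F_3 = 10^(2.18/10) = 1.652, G_3 = 10^(−2.18/10) = 0.6053
Friis cascade:
  F = 2.655 + (2.234 − 1)/0.3767 + (1.652 − 1)/7.015 = 6.022
NF = 10 log₁₀(6.022) = 7.80 dB

7.80 dB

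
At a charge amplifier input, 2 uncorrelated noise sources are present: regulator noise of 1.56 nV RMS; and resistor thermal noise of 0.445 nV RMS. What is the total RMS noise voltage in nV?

1.62 nV

Uncorrelated sources add in power (mean-square): V_tot = √(ΣV_i²)
V_tot = √[(1.56×10⁻⁹)² + (4.45×10⁻¹⁰)²] = 1.62×10⁻⁹ V = 1.62 nV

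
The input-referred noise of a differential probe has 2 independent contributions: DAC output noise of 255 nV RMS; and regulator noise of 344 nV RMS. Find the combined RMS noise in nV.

Uncorrelated sources add in power (mean-square): V_tot = √(ΣV_i²)
V_tot = √[(2.55×10⁻⁷)² + (3.44×10⁻⁷)²] = 4.28×10⁻⁷ V = 428 nV

428 nV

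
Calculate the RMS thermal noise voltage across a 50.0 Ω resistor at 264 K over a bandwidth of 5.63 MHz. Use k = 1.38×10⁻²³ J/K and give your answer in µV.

2.03 µV

V_n = √(4kTRB)
4kTRB = 4 × 1.38×10⁻²³ × 264 × 5.00×10¹ × 5.63×10⁶ = 4.10×10⁻¹² V²
V_n = √(4.10×10⁻¹²) = 2.03×10⁻⁶ V = 2.03 µV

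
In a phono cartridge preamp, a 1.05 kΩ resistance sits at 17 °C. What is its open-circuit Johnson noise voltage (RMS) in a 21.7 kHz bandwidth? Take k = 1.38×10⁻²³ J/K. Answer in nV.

T = 17 °C + 273.15 = 290.15 K
V_n = √(4kTRB)
4kTRB = 4 × 1.38×10⁻²³ × 290.15 × 1.05×10³ × 2.17×10⁴ = 3.65×10⁻¹³ V²
V_n = √(3.65×10⁻¹³) = 6.04×10⁻⁷ V = 604 nV

604 nV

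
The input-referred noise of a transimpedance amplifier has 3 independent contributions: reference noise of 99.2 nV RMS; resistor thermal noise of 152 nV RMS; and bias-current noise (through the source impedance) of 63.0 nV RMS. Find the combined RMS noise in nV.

192 nV

Uncorrelated sources add in power (mean-square): V_tot = √(ΣV_i²)
V_tot = √[(9.92×10⁻⁸)² + (1.52×10⁻⁷)² + (6.30×10⁻⁸)²] = 1.92×10⁻⁷ V = 192 nV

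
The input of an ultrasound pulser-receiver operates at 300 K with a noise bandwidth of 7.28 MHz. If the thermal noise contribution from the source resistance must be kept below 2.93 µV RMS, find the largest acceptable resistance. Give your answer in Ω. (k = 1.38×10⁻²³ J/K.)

Johnson–Nyquist: V_n = √(4kTRB) ⇒ R = V_n² / (4kTB)
4kTB = 4 × 1.38×10⁻²³ × 300 × 7.28×10⁶ = 1.21×10⁻¹³
R = (2.93×10⁻⁶)² / 1.21×10⁻¹³ = 7.12×10¹ Ω = 71.2 Ω

71.2 Ω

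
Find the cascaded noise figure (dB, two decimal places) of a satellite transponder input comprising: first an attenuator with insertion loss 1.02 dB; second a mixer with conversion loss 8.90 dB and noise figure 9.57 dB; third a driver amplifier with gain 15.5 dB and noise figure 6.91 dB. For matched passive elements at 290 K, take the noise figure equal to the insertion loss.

Convert to linear (a loss of L dB is a gain of −L dB): F_i = 10^(NF_i/10), G_i = 10^(G_i,dB/10)
  Stage 1: F_1 = 10^(1.02/10) = 1.265, G_1 = 10^(−1.02/10) = 0.7907
  Stage 2: F_2 = 10^(9.57/10) = 9.057, G_2 = 10^(−8.90/10) = 0.1288
  Stage 3: F_3 = 10^(6.91/10) = 4.909, G_3 = 10^(15.5/10) = 35.48
Friis cascade:
  F = 1.265 + (9.057 − 1)/0.7907 + (4.909 − 1)/0.1019 = 49.83
NF = 10 log₁₀(49.83) = 16.98 dB

16.98 dB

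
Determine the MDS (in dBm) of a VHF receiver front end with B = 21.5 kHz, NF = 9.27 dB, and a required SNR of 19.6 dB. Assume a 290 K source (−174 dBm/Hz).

−101.8 dBm

Sensitivity = −174 + 10 log₁₀(B) + NF + SNR_min
= −174 + 43.32 + 9.27 + 19.6
= −101.81 dBm → −101.8 dBm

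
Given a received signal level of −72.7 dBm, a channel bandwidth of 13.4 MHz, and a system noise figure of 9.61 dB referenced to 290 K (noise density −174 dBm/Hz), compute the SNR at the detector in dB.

20.4 dB

Noise floor: N = −174 + 10 log₁₀(B) + NF
10 log₁₀(1.34×10⁷) = 71.27 dB
N = −174 + 71.27 + 9.61 = −93.12 dBm
SNR = P_sig − N = −72.7 − (−93.12) = 20.42 dB → 20.4 dB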